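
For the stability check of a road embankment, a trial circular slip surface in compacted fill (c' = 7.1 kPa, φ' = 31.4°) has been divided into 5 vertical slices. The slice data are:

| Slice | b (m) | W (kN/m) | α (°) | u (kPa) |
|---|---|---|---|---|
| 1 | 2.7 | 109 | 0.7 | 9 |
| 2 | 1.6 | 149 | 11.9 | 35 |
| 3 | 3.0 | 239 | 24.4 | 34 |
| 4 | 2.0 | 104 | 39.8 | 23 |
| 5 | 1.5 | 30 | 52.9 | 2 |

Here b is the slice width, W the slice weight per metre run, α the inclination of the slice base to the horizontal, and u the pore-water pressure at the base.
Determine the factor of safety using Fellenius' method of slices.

Ordinary method of slices: FS = Σ[c'·Δl_i + (W_i cosα_i − u_i·Δl_i)·tanφ'] / Σ W_i sinα_i, with Δl_i = b_i / cosα_i.
Slice 1: Δl = 2.7/cos0.7° = 2.700 m; N'_1 = 109·cos0.7° − 9·2.700 = 84.7; c'Δl = 19.17; W sinα = 1.3
Slice 2: Δl = 1.6/cos11.9° = 1.635 m; N'_2 = 149·cos11.9° − 35·1.635 = 88.6; c'Δl = 11.61; W sinα = 30.7
Slice 3: Δl = 3.0/cos24.4° = 3.294 m; N'_3 = 239·cos24.4° − 34·3.294 = 105.6; c'Δl = 23.39; W sinα = 98.7
Slice 4: Δl = 2.0/cos39.8° = 2.603 m; N'_4 = 104·cos39.8° − 23·2.603 = 20.0; c'Δl = 18.48; W sinα = 66.6
Slice 5: Δl = 1.5/cos52.9° = 2.487 m; N'_5 = 30·cos52.9° − 2·2.487 = 13.1; c'Δl = 17.66; W sinα = 23.9
Σc'Δl = 90.3 kN/m; ΣN' = 312.1 kN/m; ΣW sinα = 221.3 kN/m
Resisting = 90.3 + 312.1·tan31.4° = 90.3 + 190.5 = 280.8 kN/m
FS = 280.8 / 221.3 = 1.269

FS = 1.27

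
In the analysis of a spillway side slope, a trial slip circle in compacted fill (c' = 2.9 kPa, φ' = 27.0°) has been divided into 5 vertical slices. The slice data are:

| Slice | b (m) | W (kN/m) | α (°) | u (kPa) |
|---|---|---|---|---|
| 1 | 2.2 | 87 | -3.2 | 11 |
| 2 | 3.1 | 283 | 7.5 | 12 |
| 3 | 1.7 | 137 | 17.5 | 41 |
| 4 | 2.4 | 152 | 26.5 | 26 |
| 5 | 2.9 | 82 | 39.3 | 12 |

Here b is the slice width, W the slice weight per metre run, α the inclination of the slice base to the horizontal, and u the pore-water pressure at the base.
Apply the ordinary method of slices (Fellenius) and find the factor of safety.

FS = 1.39

Ordinary method of slices: FS = Σ[c'·Δl_i + (W_i cosα_i − u_i·Δl_i)·tanφ'] / Σ W_i sinα_i, with Δl_i = b_i / cosα_i.
Slice 1: Δl = 2.2/cos(-3.2°) = 2.203 m; N'_1 = 87·cos(-3.2°) − 11·2.203 = 62.6; c'Δl = 6.39; W sinα = -4.9
Slice 2: Δl = 3.1/cos7.5° = 3.127 m; N'_2 = 283·cos7.5° − 12·3.127 = 243.1; c'Δl = 9.07; W sinα = 36.9
Slice 3: Δl = 1.7/cos17.5° = 1.782 m; N'_3 = 137·cos17.5° − 41·1.782 = 57.6; c'Δl = 5.17; W sinα = 41.2
Slice 4: Δl = 2.4/cos26.5° = 2.682 m; N'_4 = 152·cos26.5° − 26·2.682 = 66.3; c'Δl = 7.78; W sinα = 67.8
Slice 5: Δl = 2.9/cos39.3° = 3.748 m; N'_5 = 82·cos39.3° − 12·3.748 = 18.5; c'Δl = 10.87; W sinα = 51.9
Σc'Δl = 39.3 kN/m; ΣN' = 448.0 kN/m; ΣW sinα = 193.0 kN/m
Resisting = 39.3 + 448.0·tan27.0° = 39.3 + 228.3 = 267.6 kN/m
FS = 267.6 / 193.0 = 1.386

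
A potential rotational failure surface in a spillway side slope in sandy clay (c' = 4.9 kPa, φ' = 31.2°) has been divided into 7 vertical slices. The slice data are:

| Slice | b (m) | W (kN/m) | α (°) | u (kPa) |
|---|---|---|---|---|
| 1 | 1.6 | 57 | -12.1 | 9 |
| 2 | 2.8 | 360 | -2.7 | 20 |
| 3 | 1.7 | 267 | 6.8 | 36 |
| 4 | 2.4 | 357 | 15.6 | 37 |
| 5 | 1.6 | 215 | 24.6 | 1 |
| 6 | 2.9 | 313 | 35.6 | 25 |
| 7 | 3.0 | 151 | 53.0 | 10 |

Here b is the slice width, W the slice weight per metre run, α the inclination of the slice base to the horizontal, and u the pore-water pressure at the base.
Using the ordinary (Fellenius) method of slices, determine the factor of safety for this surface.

Ordinary method of slices: FS = Σ[c'·Δl_i + (W_i cosα_i − u_i·Δl_i)·tanφ'] / Σ W_i sinα_i, with Δl_i = b_i / cosα_i.
Slice 1: Δl = 1.6/cos(-12.1°) = 1.636 m; N'_1 = 57·cos(-12.1°) − 9·1.636 = 41.0; c'Δl = 8.02; W sinα = -11.9
Slice 2: Δl = 2.8/cos(-2.7°) = 2.803 m; N'_2 = 360·cos(-2.7°) − 20·2.803 = 303.5; c'Δl = 13.74; W sinα = -17.0
Slice 3: Δl = 1.7/cos6.8° = 1.712 m; N'_3 = 267·cos6.8° − 36·1.712 = 203.5; c'Δl = 8.39; W sinα = 31.6
Slice 4: Δl = 2.4/cos15.6° = 2.492 m; N'_4 = 357·cos15.6° − 37·2.492 = 251.7; c'Δl = 12.21; W sinα = 96.0
Slice 5: Δl = 1.6/cos24.6° = 1.760 m; N'_5 = 215·cos24.6° − 1·1.760 = 193.7; c'Δl = 8.62; W sinα = 89.5
Slice 6: Δl = 2.9/cos35.6° = 3.567 m; N'_6 = 313·cos35.6° − 25·3.567 = 165.3; c'Δl = 17.48; W sinα = 182.2
Slice 7: Δl = 3.0/cos53.0° = 4.985 m; N'_7 = 151·cos53.0° − 10·4.985 = 41.0; c'Δl = 24.43; W sinα = 120.6
Σc'Δl = 92.9 kN/m; ΣN' = 1199.8 kN/m; ΣW sinα = 491.0 kN/m
Resisting = 92.9 + 1199.8·tan31.2° = 92.9 + 726.6 = 819.5 kN/m
FS = 819.5 / 491.0 = 1.669

FS = 1.67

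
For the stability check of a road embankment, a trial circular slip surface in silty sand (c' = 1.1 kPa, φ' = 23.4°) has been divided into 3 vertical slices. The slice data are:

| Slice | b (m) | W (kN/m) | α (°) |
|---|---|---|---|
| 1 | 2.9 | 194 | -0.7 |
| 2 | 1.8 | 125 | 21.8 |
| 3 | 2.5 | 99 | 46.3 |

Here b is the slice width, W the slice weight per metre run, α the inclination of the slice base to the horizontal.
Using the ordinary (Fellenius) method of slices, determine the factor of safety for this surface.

Ordinary method of slices: FS = Σ[c'·Δl_i + (W_i cosα_i)·tanφ'] / Σ W_i sinα_i, with Δl_i = b_i / cosα_i.
Slice 1: Δl = 2.9/cos(-0.7°) = 2.900 m; N'_1 = 194·cos(-0.7°) = 194.0; c'Δl = 3.19; W sinα = -2.4
Slice 2: Δl = 1.8/cos21.8° = 1.939 m; N'_2 = 125·cos21.8° = 116.1; c'Δl = 2.13; W sinα = 46.4
Slice 3: Δl = 2.5/cos46.3° = 3.619 m; N'_3 = 99·cos46.3° = 68.4; c'Δl = 3.98; W sinα = 71.6
Σc'Δl = 9.3 kN/m; ΣN' = 378.4 kN/m; ΣW sinα = 115.6 kN/m
Resisting = 9.3 + 378.4·tan23.4° = 9.3 + 163.8 = 173.1 kN/m
FS = 173.1 / 115.6 = 1.497

FS = 1.50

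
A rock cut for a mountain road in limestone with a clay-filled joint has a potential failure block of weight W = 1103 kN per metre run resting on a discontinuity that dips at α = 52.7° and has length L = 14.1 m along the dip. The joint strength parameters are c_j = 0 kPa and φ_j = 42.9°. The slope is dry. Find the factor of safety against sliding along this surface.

FS = 0.71

Resolving the block weight along and normal to the plane and applying the Mohr–Coulomb strength on the joint:
N' = W cosα = 1103·cos52.7° = 668.4 kN/m
Driving force T = W sinα = 1103·sin52.7° = 877.4 kN/m
Resisting force R = c_j·L + N'·tanφ_j = 0·14.1 + 668.4·tan42.9° = 0.0 + 621.1 = 621.1 kN/m
FS = R / T = 621.1 / 877.4 = 0.708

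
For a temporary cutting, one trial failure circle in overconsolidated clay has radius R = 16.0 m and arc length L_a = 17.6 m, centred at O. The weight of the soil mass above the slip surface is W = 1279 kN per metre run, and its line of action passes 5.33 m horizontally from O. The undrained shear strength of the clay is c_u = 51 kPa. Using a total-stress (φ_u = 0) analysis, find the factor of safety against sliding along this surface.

Taking moments about the centre O, the resisting moment is provided by the undrained shear strength acting along the arc:
M_R = c_u·L_a·R = 51·17.60·16.0 = 14361.6 kN·m/m
M_D = W·d = 1279·5.33 = 6817.1 kN·m/m
FS = M_R / M_D = 14361.6 / 6817.1 = 2.107

FS = 2.11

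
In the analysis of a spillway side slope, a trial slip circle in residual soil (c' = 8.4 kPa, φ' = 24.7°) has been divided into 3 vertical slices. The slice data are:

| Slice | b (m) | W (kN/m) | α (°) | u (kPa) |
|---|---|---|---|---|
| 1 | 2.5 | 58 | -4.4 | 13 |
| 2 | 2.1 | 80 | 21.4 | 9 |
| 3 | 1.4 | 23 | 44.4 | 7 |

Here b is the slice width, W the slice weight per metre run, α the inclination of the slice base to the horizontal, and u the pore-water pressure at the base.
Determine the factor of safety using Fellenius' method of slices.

FS = 2.31

Ordinary method of slices: FS = Σ[c'·Δl_i + (W_i cosα_i − u_i·Δl_i)·tanφ'] / Σ W_i sinα_i, with Δl_i = b_i / cosα_i.
Slice 1: Δl = 2.5/cos(-4.4°) = 2.507 m; N'_1 = 58·cos(-4.4°) − 13·2.507 = 25.2; c'Δl = 21.06; W sinα = -4.4
Slice 2: Δl = 2.1/cos21.4° = 2.256 m; N'_2 = 80·cos21.4° − 9·2.256 = 54.2; c'Δl = 18.95; W sinα = 29.2
Slice 3: Δl = 1.4/cos44.4° = 1.959 m; N'_3 = 23·cos44.4° − 7·1.959 = 2.7; c'Δl = 16.46; W sinα = 16.1
Σc'Δl = 56.5 kN/m; ΣN' = 82.1 kN/m; ΣW sinα = 40.8 kN/m
Resisting = 56.5 + 82.1·tan24.7° = 56.5 + 37.8 = 94.2 kN/m
FS = 94.2 / 40.8 = 2.308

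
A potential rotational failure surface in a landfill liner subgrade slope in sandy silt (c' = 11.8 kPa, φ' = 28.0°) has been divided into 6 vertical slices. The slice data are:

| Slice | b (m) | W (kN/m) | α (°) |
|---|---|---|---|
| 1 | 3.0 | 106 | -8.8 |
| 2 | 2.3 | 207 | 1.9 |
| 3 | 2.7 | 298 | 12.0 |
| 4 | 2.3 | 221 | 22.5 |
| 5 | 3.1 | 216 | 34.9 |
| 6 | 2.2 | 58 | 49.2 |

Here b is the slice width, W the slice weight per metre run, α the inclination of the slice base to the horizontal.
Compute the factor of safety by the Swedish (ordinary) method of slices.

FS = 2.47

Ordinary method of slices: FS = Σ[c'·Δl_i + (W_i cosα_i)·tanφ'] / Σ W_i sinα_i, with Δl_i = b_i / cosα_i.
Slice 1: Δl = 3.0/cos(-8.8°) = 3.036 m; N'_1 = 106·cos(-8.8°) = 104.8; c'Δl = 35.82; W sinα = -16.2
Slice 2: Δl = 2.3/cos1.9° = 2.301 m; N'_2 = 207·cos1.9° = 206.9; c'Δl = 27.15; W sinα = 6.9
Slice 3: Δl = 2.7/cos12.0° = 2.760 m; N'_3 = 298·cos12.0° = 291.5; c'Δl = 32.57; W sinα = 62.0
Slice 4: Δl = 2.3/cos22.5° = 2.490 m; N'_4 = 221·cos22.5° = 204.2; c'Δl = 29.38; W sinα = 84.6
Slice 5: Δl = 3.1/cos34.9° = 3.780 m; N'_5 = 216·cos34.9° = 177.2; c'Δl = 44.60; W sinα = 123.6
Slice 6: Δl = 2.2/cos49.2° = 3.367 m; N'_6 = 58·cos49.2° = 37.9; c'Δl = 39.73; W sinα = 43.9
Σc'Δl = 209.3 kN/m; ΣN' = 1022.4 kN/m; ΣW sinα = 304.7 kN/m
Resisting = 209.3 + 1022.4·tan28.0° = 209.3 + 543.6 = 752.9 kN/m
FS = 752.9 / 304.7 = 2.471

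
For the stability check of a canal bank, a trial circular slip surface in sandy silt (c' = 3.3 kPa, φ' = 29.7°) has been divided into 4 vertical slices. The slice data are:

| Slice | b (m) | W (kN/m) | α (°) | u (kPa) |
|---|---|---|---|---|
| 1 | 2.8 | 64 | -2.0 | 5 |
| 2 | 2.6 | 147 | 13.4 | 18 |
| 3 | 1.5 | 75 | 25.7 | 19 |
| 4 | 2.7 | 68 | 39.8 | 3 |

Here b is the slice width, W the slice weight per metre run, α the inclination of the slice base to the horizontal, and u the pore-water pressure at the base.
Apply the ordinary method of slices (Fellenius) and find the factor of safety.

Ordinary method of slices: FS = Σ[c'·Δl_i + (W_i cosα_i − u_i·Δl_i)·tanφ'] / Σ W_i sinα_i, with Δl_i = b_i / cosα_i.
Slice 1: Δl = 2.8/cos(-2.0°) = 2.802 m; N'_1 = 64·cos(-2.0°) − 5·2.802 = 50.0; c'Δl = 9.25; W sinα = -2.2
Slice 2: Δl = 2.6/cos13.4° = 2.673 m; N'_2 = 147·cos13.4° − 18·2.673 = 94.9; c'Δl = 8.82; W sinα = 34.1
Slice 3: Δl = 1.5/cos25.7° = 1.665 m; N'_3 = 75·cos25.7° − 19·1.665 = 36.0; c'Δl = 5.49; W sinα = 32.5
Slice 4: Δl = 2.7/cos39.8° = 3.514 m; N'_4 = 68·cos39.8° − 3·3.514 = 41.7; c'Δl = 11.60; W sinα = 43.5
Σc'Δl = 35.2 kN/m; ΣN' = 222.5 kN/m; ΣW sinα = 107.9 kN/m
Resisting = 35.2 + 222.5·tan29.7° = 35.2 + 126.9 = 162.1 kN/m
FS = 162.1 / 107.9 = 1.502

FS = 1.50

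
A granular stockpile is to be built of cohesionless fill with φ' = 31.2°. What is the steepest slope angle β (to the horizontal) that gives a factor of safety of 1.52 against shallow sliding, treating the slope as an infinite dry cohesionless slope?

β = 21.7°

For an infinite dry cohesionless slope FS = tanφ'/tanβ, so tanβ = tanφ' / FS.
tanβ = tan31.2° / 1.52 = 0.6056 / 1.52 = 0.3984
β = arctan(0.3984) = 21.72°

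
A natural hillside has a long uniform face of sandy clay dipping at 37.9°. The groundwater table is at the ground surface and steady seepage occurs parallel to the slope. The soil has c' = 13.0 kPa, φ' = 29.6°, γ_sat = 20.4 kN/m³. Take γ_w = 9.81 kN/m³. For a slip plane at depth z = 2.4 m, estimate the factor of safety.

FS = 0.93

With seepage parallel to the slope and the water table at the surface, the effective normal stress on the slip plane uses the buoyant unit weight γ' = γ_sat − γ_w while the driving shear stress uses γ_sat:
FS = [c' + γ' z cos²β tanφ'] / [γ_sat z sinβ cosβ]
γ' = 20.4 − 9.81 = 10.59 kN/m³
Numerator = 13.0 + 10.59·2.4·cos²37.9°·tan29.6° = 13.0 + 10.59·2.4·0.6227·0.5681 = 21.990 kPa
Denominator = 20.4·2.4·sin37.9°·cos37.9° = 20.4·2.4·0.6143·0.7891 = 23.732 kPa
FS = 21.990 / 23.732 = 0.927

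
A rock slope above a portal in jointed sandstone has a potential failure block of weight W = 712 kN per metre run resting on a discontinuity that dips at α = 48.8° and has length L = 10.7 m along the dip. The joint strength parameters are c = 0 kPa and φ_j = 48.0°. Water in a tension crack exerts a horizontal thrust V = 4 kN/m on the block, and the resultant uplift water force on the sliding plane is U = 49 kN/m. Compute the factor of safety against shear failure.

FS = 0.86

Resolving the block weight along and normal to the plane and applying the Mohr–Coulomb strength on the joint:
N' = W cosα − U − V sinα = 712·cos48.8° − 49 − 4·sin48.8° = 417.0 kN/m
Driving force T = W sinα + V cosα = 712·sin48.8° + 4·cos48.8° = 538.4 kN/m
Resisting force R = c·L + N'·tanφ_j = 0·10.7 + 417.0·tan48.0° = 0.0 + 463.1 = 463.1 kN/m
FS = R / T = 463.1 / 538.4 = 0.860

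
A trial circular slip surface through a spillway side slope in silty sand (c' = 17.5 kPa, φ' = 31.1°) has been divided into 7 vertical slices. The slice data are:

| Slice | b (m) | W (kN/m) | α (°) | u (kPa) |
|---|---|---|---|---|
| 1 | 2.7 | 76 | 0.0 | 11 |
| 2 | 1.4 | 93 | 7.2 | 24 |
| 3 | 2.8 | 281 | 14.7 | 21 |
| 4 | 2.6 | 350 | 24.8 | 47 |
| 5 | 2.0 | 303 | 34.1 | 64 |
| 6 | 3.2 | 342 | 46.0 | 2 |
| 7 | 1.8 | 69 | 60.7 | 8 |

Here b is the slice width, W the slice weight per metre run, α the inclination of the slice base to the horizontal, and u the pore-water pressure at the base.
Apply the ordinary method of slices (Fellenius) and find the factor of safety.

FS = 1.22

Ordinary method of slices: FS = Σ[c'·Δl_i + (W_i cosα_i − u_i·Δl_i)·tanφ'] / Σ W_i sinα_i, with Δl_i = b_i / cosα_i.
Slice 1: Δl = 2.7/cos0.0° = 2.700 m; N'_1 = 76·cos0.0° − 11·2.700 = 46.3; c'Δl = 47.25; W sinα = 0.0
Slice 2: Δl = 1.4/cos7.2° = 1.411 m; N'_2 = 93·cos7.2° − 24·1.411 = 58.4; c'Δl = 24.69; W sinα = 11.7
Slice 3: Δl = 2.8/cos14.7° = 2.895 m; N'_3 = 281·cos14.7° − 21·2.895 = 211.0; c'Δl = 50.66; W sinα = 71.3
Slice 4: Δl = 2.6/cos24.8° = 2.864 m; N'_4 = 350·cos24.8° − 47·2.864 = 183.1; c'Δl = 50.12; W sinα = 146.8
Slice 5: Δl = 2.0/cos34.1° = 2.415 m; N'_5 = 303·cos34.1° − 64·2.415 = 96.3; c'Δl = 42.27; W sinα = 169.9
Slice 6: Δl = 3.2/cos46.0° = 4.607 m; N'_6 = 342·cos46.0° − 2·4.607 = 228.4; c'Δl = 80.62; W sinα = 246.0
Slice 7: Δl = 1.8/cos60.7° = 3.678 m; N'_7 = 69·cos60.7° − 8·3.678 = 4.3; c'Δl = 64.37; W sinα = 60.2
Σc'Δl = 360.0 kN/m; ΣN' = 827.8 kN/m; ΣW sinα = 705.8 kN/m
Resisting = 360.0 + 827.8·tan31.1° = 360.0 + 499.4 = 859.4 kN/m
FS = 859.4 / 705.8 = 1.218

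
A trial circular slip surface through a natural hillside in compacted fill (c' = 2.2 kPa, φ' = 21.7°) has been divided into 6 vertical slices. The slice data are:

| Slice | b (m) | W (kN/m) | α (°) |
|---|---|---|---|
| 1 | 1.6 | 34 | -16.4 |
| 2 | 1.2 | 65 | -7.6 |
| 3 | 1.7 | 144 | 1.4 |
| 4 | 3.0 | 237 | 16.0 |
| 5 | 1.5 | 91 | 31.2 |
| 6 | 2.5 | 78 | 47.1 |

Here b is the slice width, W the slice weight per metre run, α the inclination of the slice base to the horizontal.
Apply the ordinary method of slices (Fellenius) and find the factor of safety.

FS = 1.73

Ordinary method of slices: FS = Σ[c'·Δl_i + (W_i cosα_i)·tanφ'] / Σ W_i sinα_i, with Δl_i = b_i / cosα_i.
Slice 1: Δl = 1.6/cos(-16.4°) = 1.668 m; N'_1 = 34·cos(-16.4°) = 32.6; c'Δl = 3.67; W sinα = -9.6
Slice 2: Δl = 1.2/cos(-7.6°) = 1.211 m; N'_2 = 65·cos(-7.6°) = 64.4; c'Δl = 2.66; W sinα = -8.6
Slice 3: Δl = 1.7/cos1.4° = 1.701 m; N'_3 = 144·cos1.4° = 144.0; c'Δl = 3.74; W sinα = 3.5
Slice 4: Δl = 3.0/cos16.0° = 3.121 m; N'_4 = 237·cos16.0° = 227.8; c'Δl = 6.87; W sinα = 65.3
Slice 5: Δl = 1.5/cos31.2° = 1.754 m; N'_5 = 91·cos31.2° = 77.8; c'Δl = 3.86; W sinα = 47.1
Slice 6: Δl = 2.5/cos47.1° = 3.673 m; N'_6 = 78·cos47.1° = 53.1; c'Δl = 8.08; W sinα = 57.1
Σc'Δl = 28.9 kN/m; ΣN' = 599.8 kN/m; ΣW sinα = 154.9 kN/m
Resisting = 28.9 + 599.8·tan21.7° = 28.9 + 238.7 = 267.5 kN/m
FS = 267.5 / 154.9 = 1.727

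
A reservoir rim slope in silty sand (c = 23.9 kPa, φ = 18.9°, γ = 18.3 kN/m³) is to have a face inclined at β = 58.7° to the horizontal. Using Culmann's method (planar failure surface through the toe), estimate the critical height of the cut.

Culmann's analysis gives the critical failure plane at α_cr = (β + φ)/2 = (58.7 + 18.9)/2 = 38.8°, and the critical height
H_c = (4c/γ) · sinβ cosφ / [1 − cos(β − φ)]
    = (4·23.9/18.3) · sin58.7°·cos18.9° / [1 − cos(39.8°)]
    = 5.224 · 0.8545·0.9461 / [1 − 0.7683]
    = 5.224 · 0.8084 / 0.2317
    = 18.23 m

H_c = 18.23 m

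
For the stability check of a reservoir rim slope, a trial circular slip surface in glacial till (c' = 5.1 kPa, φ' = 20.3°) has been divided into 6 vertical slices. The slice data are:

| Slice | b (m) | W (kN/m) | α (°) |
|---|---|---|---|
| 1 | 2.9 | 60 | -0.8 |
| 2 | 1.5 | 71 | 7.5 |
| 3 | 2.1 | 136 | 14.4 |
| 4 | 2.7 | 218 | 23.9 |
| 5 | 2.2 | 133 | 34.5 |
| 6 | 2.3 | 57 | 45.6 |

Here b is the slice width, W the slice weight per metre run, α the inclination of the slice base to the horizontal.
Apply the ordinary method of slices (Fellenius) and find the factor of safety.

Ordinary method of slices: FS = Σ[c'·Δl_i + (W_i cosα_i)·tanφ'] / Σ W_i sinα_i, with Δl_i = b_i / cosα_i.
Slice 1: Δl = 2.9/cos(-0.8°) = 2.900 m; N'_1 = 60·cos(-0.8°) = 60.0; c'Δl = 14.79; W sinα = -0.8
Slice 2: Δl = 1.5/cos7.5° = 1.513 m; N'_2 = 71·cos7.5° = 70.4; c'Δl = 7.72; W sinα = 9.3
Slice 3: Δl = 2.1/cos14.4° = 2.168 m; N'_3 = 136·cos14.4° = 131.7; c'Δl = 11.06; W sinα = 33.8
Slice 4: Δl = 2.7/cos23.9° = 2.953 m; N'_4 = 218·cos23.9° = 199.3; c'Δl = 15.06; W sinα = 88.3
Slice 5: Δl = 2.2/cos34.5° = 2.669 m; N'_5 = 133·cos34.5° = 109.6; c'Δl = 13.61; W sinα = 75.3
Slice 6: Δl = 2.3/cos45.6° = 3.287 m; N'_6 = 57·cos45.6° = 39.9; c'Δl = 16.77; W sinα = 40.7
Σc'Δl = 79.0 kN/m; ΣN' = 610.9 kN/m; ΣW sinα = 246.6 kN/m
Resisting = 79.0 + 610.9·tan20.3° = 79.0 + 226.0 = 305.0 kN/m
FS = 305.0 / 246.6 = 1.237

FS = 1.24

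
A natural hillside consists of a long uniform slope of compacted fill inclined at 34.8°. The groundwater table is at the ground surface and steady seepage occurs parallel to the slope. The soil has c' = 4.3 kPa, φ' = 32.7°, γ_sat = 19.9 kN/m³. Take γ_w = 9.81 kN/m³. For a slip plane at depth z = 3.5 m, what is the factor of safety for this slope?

With seepage parallel to the slope and the water table at the surface, the effective normal stress on the slip plane uses the buoyant unit weight γ' = γ_sat − γ_w while the driving shear stress uses γ_sat:
FS = [c' + γ' z cos²β tanφ'] / [γ_sat z sinβ cosβ]
γ' = 19.9 − 9.81 = 10.09 kN/m³
Numerator = 4.3 + 10.09·3.5·cos²34.8°·tan32.7° = 4.3 + 10.09·3.5·0.6743·0.6420 = 19.587 kPa
Denominator = 19.9·3.5·sin34.8°·cos34.8° = 19.9·3.5·0.5707·0.8211 = 32.641 kPa
FS = 19.587 / 32.641 = 0.600

FS = 0.60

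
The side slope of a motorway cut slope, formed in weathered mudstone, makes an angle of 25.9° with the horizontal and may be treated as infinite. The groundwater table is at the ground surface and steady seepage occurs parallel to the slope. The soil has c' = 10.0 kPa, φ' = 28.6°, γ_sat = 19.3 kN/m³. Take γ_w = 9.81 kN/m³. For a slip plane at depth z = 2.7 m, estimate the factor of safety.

With seepage parallel to the slope and the water table at the surface, the effective normal stress on the slip plane uses the buoyant unit weight γ' = γ_sat − γ_w while the driving shear stress uses γ_sat:
FS = [c' + γ' z cos²β tanφ'] / [γ_sat z sinβ cosβ]
γ' = 19.3 − 9.81 = 9.49 kN/m³
Numerator = 10.0 + 9.49·2.7·cos²25.9°·tan28.6° = 10.0 + 9.49·2.7·0.8092·0.5452 = 21.305 kPa
Denominator = 19.3·2.7·sin25.9°·cos25.9° = 19.3·2.7·0.4368·0.8996 = 20.476 kPa
FS = 21.305 / 20.476 = 1.040

FS = 1.04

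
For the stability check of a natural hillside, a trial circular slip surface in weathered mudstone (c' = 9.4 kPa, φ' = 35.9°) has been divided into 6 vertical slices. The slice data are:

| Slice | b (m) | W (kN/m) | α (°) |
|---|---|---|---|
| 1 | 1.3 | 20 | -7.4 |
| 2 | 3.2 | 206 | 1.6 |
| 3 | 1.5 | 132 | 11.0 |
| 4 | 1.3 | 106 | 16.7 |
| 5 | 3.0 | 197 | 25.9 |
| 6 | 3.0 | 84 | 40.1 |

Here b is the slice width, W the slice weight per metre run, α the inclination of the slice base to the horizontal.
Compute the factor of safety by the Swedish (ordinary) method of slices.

Ordinary method of slices: FS = Σ[c'·Δl_i + (W_i cosα_i)·tanφ'] / Σ W_i sinα_i, with Δl_i = b_i / cosα_i.
Slice 1: Δl = 1.3/cos(-7.4°) = 1.311 m; N'_1 = 20·cos(-7.4°) = 19.8; c'Δl = 12.32; W sinα = -2.6
Slice 2: Δl = 3.2/cos1.6° = 3.201 m; N'_2 = 206·cos1.6° = 205.9; c'Δl = 30.09; W sinα = 5.8
Slice 3: Δl = 1.5/cos11.0° = 1.528 m; N'_3 = 132·cos11.0° = 129.6; c'Δl = 14.36; W sinα = 25.2
Slice 4: Δl = 1.3/cos16.7° = 1.357 m; N'_4 = 106·cos16.7° = 101.5; c'Δl = 12.76; W sinα = 30.5
Slice 5: Δl = 3.0/cos25.9° = 3.335 m; N'_5 = 197·cos25.9° = 177.2; c'Δl = 31.35; W sinα = 86.0
Slice 6: Δl = 3.0/cos40.1° = 3.922 m; N'_6 = 84·cos40.1° = 64.3; c'Δl = 36.87; W sinα = 54.1
Σc'Δl = 137.8 kN/m; ΣN' = 698.3 kN/m; ΣW sinα = 199.0 kN/m
Resisting = 137.8 + 698.3·tan35.9° = 137.8 + 505.5 = 643.3 kN/m
FS = 643.3 / 199.0 = 3.233

FS = 3.23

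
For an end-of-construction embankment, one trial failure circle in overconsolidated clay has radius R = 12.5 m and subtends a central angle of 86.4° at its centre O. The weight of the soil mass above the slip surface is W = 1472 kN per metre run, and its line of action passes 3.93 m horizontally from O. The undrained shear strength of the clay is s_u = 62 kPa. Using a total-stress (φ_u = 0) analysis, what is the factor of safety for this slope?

Taking moments about the centre O, the resisting moment is provided by the undrained shear strength acting along the arc:
Arc length L_a = R·θ = 12.5·(86.4°·π/180) = 12.5·1.5080 = 18.85 m
M_R = s_u·L_a·R = 62·18.85·12.5 = 14608.4 kN·m/m
M_D = W·d = 1472·3.93 = 5785.0 kN·m/m
FS = M_R / M_D = 14608.4 / 5785.0 = 2.525

FS = 2.53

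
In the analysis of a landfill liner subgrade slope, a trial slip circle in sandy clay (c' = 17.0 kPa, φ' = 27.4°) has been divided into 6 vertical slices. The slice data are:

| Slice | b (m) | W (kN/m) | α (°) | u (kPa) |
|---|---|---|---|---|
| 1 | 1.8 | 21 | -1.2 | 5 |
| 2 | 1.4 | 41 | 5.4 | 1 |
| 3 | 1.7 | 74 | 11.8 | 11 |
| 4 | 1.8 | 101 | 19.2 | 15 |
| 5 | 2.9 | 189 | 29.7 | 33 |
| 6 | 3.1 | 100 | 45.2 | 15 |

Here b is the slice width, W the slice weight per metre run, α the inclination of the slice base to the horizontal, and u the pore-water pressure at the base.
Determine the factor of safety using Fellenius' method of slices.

FS = 1.70

Ordinary method of slices: FS = Σ[c'·Δl_i + (W_i cosα_i − u_i·Δl_i)·tanφ'] / Σ W_i sinα_i, with Δl_i = b_i / cosα_i.
Slice 1: Δl = 1.8/cos(-1.2°) = 1.800 m; N'_1 = 21·cos(-1.2°) − 5·1.800 = 12.0; c'Δl = 30.61; W sinα = -0.4
Slice 2: Δl = 1.4/cos5.4° = 1.406 m; N'_2 = 41·cos5.4° − 1·1.406 = 39.4; c'Δl = 23.91; W sinα = 3.9
Slice 3: Δl = 1.7/cos11.8° = 1.737 m; N'_3 = 74·cos11.8° − 11·1.737 = 53.3; c'Δl = 29.52; W sinα = 15.1
Slice 4: Δl = 1.8/cos19.2° = 1.906 m; N'_4 = 101·cos19.2° − 15·1.906 = 66.8; c'Δl = 32.40; W sinα = 33.2
Slice 5: Δl = 2.9/cos29.7° = 3.339 m; N'_5 = 189·cos29.7° − 33·3.339 = 54.0; c'Δl = 56.76; W sinα = 93.6
Slice 6: Δl = 3.1/cos45.2° = 4.399 m; N'_6 = 100·cos45.2° − 15·4.399 = 4.5; c'Δl = 74.79; W sinα = 71.0
Σc'Δl = 248.0 kN/m; ΣN' = 230.0 kN/m; ΣW sinα = 216.4 kN/m
Resisting = 248.0 + 230.0·tan27.4° = 248.0 + 119.2 = 367.2 kN/m
FS = 367.2 / 216.4 = 1.697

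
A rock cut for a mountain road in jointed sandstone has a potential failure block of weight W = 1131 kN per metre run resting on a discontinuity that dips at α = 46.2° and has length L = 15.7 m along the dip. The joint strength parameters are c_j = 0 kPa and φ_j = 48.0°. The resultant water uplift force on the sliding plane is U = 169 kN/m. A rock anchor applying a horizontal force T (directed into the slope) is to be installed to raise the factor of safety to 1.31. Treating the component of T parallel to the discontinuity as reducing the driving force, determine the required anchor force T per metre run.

Resolving forces along and normal to the sliding plane, with the horizontal anchor force T adding T·sinα to the effective normal force and T·cosα acting up the plane against the driving force:
FS = [c_jL + (W cosα − U + T sinα) tanφ_j] / [W sinα − T cosα]
Without the anchor: N' = 613.8 kN/m, driving T_d = 816.3 kN/m, resisting R = 0·15.7 + 613.8·tan48.0° = 681.7 kN/m, FS = 0.84.
Setting FS = 1.31 and solving for T:
1.31·(816.3 − T cos46.2°) = 681.7 + T sin46.2°·tan48.0°
T·(sin46.2°·tan48.0° + 1.31·cos46.2°) = 1.31·816.3 − 681.7
T·(0.7218·1.1106 + 1.31·0.6921) = 1069.4 − 681.7 = 387.7
T·1.7083 = 387.7
T = 226.9 kN/m

T = 227 kN/m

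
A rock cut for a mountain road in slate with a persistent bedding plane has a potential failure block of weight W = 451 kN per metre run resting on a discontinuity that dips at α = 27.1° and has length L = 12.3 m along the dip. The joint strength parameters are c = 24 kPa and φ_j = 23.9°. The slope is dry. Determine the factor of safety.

FS = 2.30

Resolving the block weight along and normal to the plane and applying the Mohr–Coulomb strength on the joint:
N' = W cosα = 451·cos27.1° = 401.5 kN/m
Driving force T = W sinα = 451·sin27.1° = 205.5 kN/m
Resisting force R = c·L + N'·tanφ_j = 24·12.3 + 401.5·tan23.9° = 295.2 + 177.9 = 473.1 kN/m
FS = R / T = 473.1 / 205.5 = 2.303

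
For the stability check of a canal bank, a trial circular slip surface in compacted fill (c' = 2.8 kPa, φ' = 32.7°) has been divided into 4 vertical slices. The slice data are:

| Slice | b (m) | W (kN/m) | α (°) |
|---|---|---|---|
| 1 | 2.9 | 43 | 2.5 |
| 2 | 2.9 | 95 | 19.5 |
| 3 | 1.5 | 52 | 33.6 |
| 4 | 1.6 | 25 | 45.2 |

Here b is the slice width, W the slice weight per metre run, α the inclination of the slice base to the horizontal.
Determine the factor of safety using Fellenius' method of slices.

Ordinary method of slices: FS = Σ[c'·Δl_i + (W_i cosα_i)·tanφ'] / Σ W_i sinα_i, with Δl_i = b_i / cosα_i.
Slice 1: Δl = 2.9/cos2.5° = 2.903 m; N'_1 = 43·cos2.5° = 43.0; c'Δl = 8.13; W sinα = 1.9
Slice 2: Δl = 2.9/cos19.5° = 3.076 m; N'_2 = 95·cos19.5° = 89.6; c'Δl = 8.61; W sinα = 31.7
Slice 3: Δl = 1.5/cos33.6° = 1.801 m; N'_3 = 52·cos33.6° = 43.3; c'Δl = 5.04; W sinα = 28.8
Slice 4: Δl = 1.6/cos45.2° = 2.271 m; N'_4 = 25·cos45.2° = 17.6; c'Δl = 6.36; W sinα = 17.7
Σc'Δl = 28.1 kN/m; ΣN' = 193.4 kN/m; ΣW sinα = 80.1 kN/m
Resisting = 28.1 + 193.4·tan32.7° = 28.1 + 124.2 = 152.3 kN/m
FS = 152.3 / 80.1 = 1.902

FS = 1.90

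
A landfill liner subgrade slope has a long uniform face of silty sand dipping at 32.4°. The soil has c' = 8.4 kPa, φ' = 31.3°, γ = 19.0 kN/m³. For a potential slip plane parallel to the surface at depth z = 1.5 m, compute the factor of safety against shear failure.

For an infinite slope with a slip plane parallel to the surface (no pore pressure): FS = [c' + γz cos²β tanφ'] / [γz sinβ cosβ].
γz = 19.0·1.5 = 28.50 kN/m²
Numerator = 8.4 + 28.50·cos²32.4°·tan31.3° = 8.4 + 28.50·0.7129·0.6080 = 20.753 kPa
Denominator = 28.50·sin32.4°·cos32.4° = 28.50·0.5358·0.8443 = 12.894 kPa
FS = 20.753 / 12.894 = 1.610

FS = 1.61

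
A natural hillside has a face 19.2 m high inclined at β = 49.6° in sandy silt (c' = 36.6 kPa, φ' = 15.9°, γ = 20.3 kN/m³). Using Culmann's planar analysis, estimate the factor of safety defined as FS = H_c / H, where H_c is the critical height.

FS = 1.64

H_c = (4c'/γ) · sinβ cosφ' / [1 − cos(β − φ')]
    = (4·36.6/20.3) · sin49.6°·cos15.9° / [1 − cos33.7°]
    = 7.212 · 0.7324 / 0.1680 = 31.43 m
FS = H_c / H = 31.43 / 19.2 = 1.637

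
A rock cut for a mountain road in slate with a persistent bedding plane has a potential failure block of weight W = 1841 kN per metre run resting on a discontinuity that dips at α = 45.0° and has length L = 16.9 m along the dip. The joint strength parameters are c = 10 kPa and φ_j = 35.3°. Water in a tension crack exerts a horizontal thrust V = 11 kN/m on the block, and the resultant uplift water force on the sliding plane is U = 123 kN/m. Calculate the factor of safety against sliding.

Resolving the block weight along and normal to the plane and applying the Mohr–Coulomb strength on the joint:
N' = W cosα − U − V sinα = 1841·cos45.0° − 123 − 11·sin45.0° = 1171.0 kN/m
Driving force T = W sinα + V cosα = 1841·sin45.0° + 11·cos45.0° = 1309.6 kN/m
Resisting force R = c·L + N'·tanφ_j = 10·16.9 + 1171.0·tan35.3° = 169.0 + 829.1 = 998.1 kN/m
FS = R / T = 998.1 / 1309.6 = 0.762

FS = 0.76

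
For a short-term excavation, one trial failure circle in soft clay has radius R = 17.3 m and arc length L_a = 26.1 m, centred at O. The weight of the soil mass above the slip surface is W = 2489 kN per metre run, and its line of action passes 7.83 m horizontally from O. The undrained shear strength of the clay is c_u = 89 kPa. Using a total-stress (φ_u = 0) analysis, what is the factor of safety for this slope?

FS = 2.06

Taking moments about the centre O, the resisting moment is provided by the undrained shear strength acting along the arc:
M_R = c_u·L_a·R = 89·26.10·17.3 = 40186.2 kN·m/m
M_D = W·d = 2489·7.83 = 19488.9 kN·m/m
FS = M_R / M_D = 40186.2 / 19488.9 = 2.062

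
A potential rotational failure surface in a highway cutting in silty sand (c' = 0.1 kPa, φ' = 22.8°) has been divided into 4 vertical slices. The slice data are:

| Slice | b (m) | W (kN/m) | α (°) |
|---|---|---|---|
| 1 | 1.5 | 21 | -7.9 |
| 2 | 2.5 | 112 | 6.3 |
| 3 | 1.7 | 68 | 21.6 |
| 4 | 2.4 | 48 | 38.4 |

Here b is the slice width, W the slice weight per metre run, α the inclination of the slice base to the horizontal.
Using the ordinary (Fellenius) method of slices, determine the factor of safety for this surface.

FS = 1.54

Ordinary method of slices: FS = Σ[c'·Δl_i + (W_i cosα_i)·tanφ'] / Σ W_i sinα_i, with Δl_i = b_i / cosα_i.
Slice 1: Δl = 1.5/cos(-7.9°) = 1.514 m; N'_1 = 21·cos(-7.9°) = 20.8; c'Δl = 0.15; W sinα = -2.9
Slice 2: Δl = 2.5/cos6.3° = 2.515 m; N'_2 = 112·cos6.3° = 111.3; c'Δl = 0.25; W sinα = 12.3
Slice 3: Δl = 1.7/cos21.6° = 1.828 m; N'_3 = 68·cos21.6° = 63.2; c'Δl = 0.18; W sinα = 25.0
Slice 4: Δl = 2.4/cos38.4° = 3.062 m; N'_4 = 48·cos38.4° = 37.6; c'Δl = 0.31; W sinα = 29.8
Σc'Δl = 0.9 kN/m; ΣN' = 233.0 kN/m; ΣW sinα = 64.3 kN/m
Resisting = 0.9 + 233.0·tan22.8° = 0.9 + 97.9 = 98.8 kN/m
FS = 98.8 / 64.3 = 1.538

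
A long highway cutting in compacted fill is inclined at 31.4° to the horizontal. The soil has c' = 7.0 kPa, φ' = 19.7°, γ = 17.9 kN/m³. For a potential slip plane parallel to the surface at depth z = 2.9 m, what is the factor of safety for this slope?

For an infinite slope with a slip plane parallel to the surface (no pore pressure): FS = [c' + γz cos²β tanφ'] / [γz sinβ cosβ].
γz = 17.9·2.9 = 51.91 kN/m²
Numerator = 7.0 + 51.91·cos²31.4°·tan19.7° = 7.0 + 51.91·0.7285·0.3581 = 20.541 kPa
Denominator = 51.91·sin31.4°·cos31.4° = 51.91·0.5210·0.8536 = 23.085 kPa
FS = 20.541 / 23.085 = 0.890

FS = 0.89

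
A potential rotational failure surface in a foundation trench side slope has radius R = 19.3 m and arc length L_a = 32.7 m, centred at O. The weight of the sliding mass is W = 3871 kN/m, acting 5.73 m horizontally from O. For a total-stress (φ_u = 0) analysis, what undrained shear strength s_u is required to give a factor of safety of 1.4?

s_u = 49.2 kPa

FS = s_u·L_a·R / (W·d), so s_u = FS·W·d / (L_a·R).
s_u = 1.4·3871·5.73 / (32.70·19.3) = 31053.2 / 631.11 = 49.20 kPa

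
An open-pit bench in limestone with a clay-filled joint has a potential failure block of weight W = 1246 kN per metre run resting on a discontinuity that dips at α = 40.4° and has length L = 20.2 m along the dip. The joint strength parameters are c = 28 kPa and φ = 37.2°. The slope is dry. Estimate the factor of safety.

FS = 1.59

Resolving the block weight along and normal to the plane and applying the Mohr–Coulomb strength on the joint:
N' = W cosα = 1246·cos40.4° = 948.9 kN/m
Driving force T = W sinα = 1246·sin40.4° = 807.6 kN/m
Resisting force R = c·L + N'·tanφ = 28·20.2 + 948.9·tan37.2° = 565.6 + 720.2 = 1285.8 kN/m
FS = R / T = 1285.8 / 807.6 = 1.592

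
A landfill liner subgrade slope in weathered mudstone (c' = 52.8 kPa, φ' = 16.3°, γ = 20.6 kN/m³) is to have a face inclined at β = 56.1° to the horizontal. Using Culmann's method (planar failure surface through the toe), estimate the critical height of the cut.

Culmann's analysis gives the critical failure plane at α_cr = (β + φ')/2 = (56.1 + 16.3)/2 = 36.2°, and the critical height
H_c = (4c'/γ) · sinβ cosφ' / [1 − cos(β − φ')]
    = (4·52.8/20.6) · sin56.1°·cos16.3° / [1 − cos(39.8°)]
    = 10.252 · 0.8300·0.9598 / [1 − 0.7683]
    = 10.252 · 0.7967 / 0.2317
    = 35.25 m

H_c = 35.25 m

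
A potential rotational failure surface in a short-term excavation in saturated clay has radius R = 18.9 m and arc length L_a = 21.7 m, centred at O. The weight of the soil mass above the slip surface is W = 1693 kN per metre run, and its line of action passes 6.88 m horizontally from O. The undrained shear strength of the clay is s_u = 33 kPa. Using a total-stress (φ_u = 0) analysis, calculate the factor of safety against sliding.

Taking moments about the centre O, the resisting moment is provided by the undrained shear strength acting along the arc:
M_R = s_u·L_a·R = 33·21.70·18.9 = 13534.3 kN·m/m
M_D = W·d = 1693·6.88 = 11647.8 kN·m/m
FS = M_R / M_D = 13534.3 / 11647.8 = 1.162

FS = 1.16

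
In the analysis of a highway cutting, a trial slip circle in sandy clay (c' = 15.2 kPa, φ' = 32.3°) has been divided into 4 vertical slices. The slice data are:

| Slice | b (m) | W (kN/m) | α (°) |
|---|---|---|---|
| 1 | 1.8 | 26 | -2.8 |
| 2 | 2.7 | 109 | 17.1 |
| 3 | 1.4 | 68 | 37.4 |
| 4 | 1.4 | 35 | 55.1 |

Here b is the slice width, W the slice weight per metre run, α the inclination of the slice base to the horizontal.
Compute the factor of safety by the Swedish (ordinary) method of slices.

FS = 2.61

Ordinary method of slices: FS = Σ[c'·Δl_i + (W_i cosα_i)·tanφ'] / Σ W_i sinα_i, with Δl_i = b_i / cosα_i.
Slice 1: Δl = 1.8/cos(-2.8°) = 1.802 m; N'_1 = 26·cos(-2.8°) = 26.0; c'Δl = 27.39; W sinα = -1.3
Slice 2: Δl = 2.7/cos17.1° = 2.825 m; N'_2 = 109·cos17.1° = 104.2; c'Δl = 42.94; W sinα = 32.1
Slice 3: Δl = 1.4/cos37.4° = 1.762 m; N'_3 = 68·cos37.4° = 54.0; c'Δl = 26.79; W sinα = 41.3
Slice 4: Δl = 1.4/cos55.1° = 2.447 m; N'_4 = 35·cos55.1° = 20.0; c'Δl = 37.19; W sinα = 28.7
Σc'Δl = 134.3 kN/m; ΣN' = 204.2 kN/m; ΣW sinα = 100.8 kN/m
Resisting = 134.3 + 204.2·tan32.3° = 134.3 + 129.1 = 263.4 kN/m
FS = 263.4 / 100.8 = 2.613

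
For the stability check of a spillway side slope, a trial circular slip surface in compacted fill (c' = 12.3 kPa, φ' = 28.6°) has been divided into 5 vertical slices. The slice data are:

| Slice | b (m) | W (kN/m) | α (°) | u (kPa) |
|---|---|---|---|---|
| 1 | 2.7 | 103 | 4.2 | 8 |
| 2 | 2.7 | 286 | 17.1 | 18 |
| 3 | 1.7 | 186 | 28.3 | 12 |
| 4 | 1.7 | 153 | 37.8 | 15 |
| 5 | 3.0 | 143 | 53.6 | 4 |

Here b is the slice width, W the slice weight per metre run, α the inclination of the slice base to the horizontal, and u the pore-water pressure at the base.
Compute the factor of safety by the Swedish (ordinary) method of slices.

FS = 1.30

Ordinary method of slices: FS = Σ[c'·Δl_i + (W_i cosα_i − u_i·Δl_i)·tanφ'] / Σ W_i sinα_i, with Δl_i = b_i / cosα_i.
Slice 1: Δl = 2.7/cos4.2° = 2.707 m; N'_1 = 103·cos4.2° − 8·2.707 = 81.1; c'Δl = 33.30; W sinα = 7.5
Slice 2: Δl = 2.7/cos17.1° = 2.825 m; N'_2 = 286·cos17.1° − 18·2.825 = 222.5; c'Δl = 34.75; W sinα = 84.1
Slice 3: Δl = 1.7/cos28.3° = 1.931 m; N'_3 = 186·cos28.3° − 12·1.931 = 140.6; c'Δl = 23.75; W sinα = 88.2
Slice 4: Δl = 1.7/cos37.8° = 2.151 m; N'_4 = 153·cos37.8° − 15·2.151 = 88.6; c'Δl = 26.46; W sinα = 93.8
Slice 5: Δl = 3.0/cos53.6° = 5.055 m; N'_5 = 143·cos53.6° − 4·5.055 = 64.6; c'Δl = 62.18; W sinα = 115.1
Σc'Δl = 180.4 kN/m; ΣN' = 597.4 kN/m; ΣW sinα = 388.7 kN/m
Resisting = 180.4 + 597.4·tan28.6° = 180.4 + 325.7 = 506.2 kN/m
FS = 506.2 / 388.7 = 1.302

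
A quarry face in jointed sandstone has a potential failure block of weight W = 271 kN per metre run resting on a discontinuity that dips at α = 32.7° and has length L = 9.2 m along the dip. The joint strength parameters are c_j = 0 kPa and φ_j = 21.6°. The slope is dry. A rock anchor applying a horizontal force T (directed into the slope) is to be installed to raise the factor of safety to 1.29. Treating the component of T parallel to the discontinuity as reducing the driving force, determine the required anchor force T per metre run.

Resolving forces along and normal to the sliding plane, with the horizontal anchor force T adding T·sinα to the effective normal force and T·cosα acting up the plane against the driving force:
FS = [c_jL + (W cosα + T sinα) tanφ_j] / [W sinα − T cosα]
Without the anchor: N' = 228.0 kN/m, driving T_d = 146.4 kN/m, resisting R = 0·9.2 + 228.0·tan21.6° = 90.3 kN/m, FS = 0.62.
Setting FS = 1.29 and solving for T:
1.29·(146.4 − T cos32.7°) = 90.3 + T sin32.7°·tan21.6°
T·(sin32.7°·tan21.6° + 1.29·cos32.7°) = 1.29·146.4 − 90.3
T·(0.5402·0.3959 + 1.29·0.8415) = 188.9 − 90.3 = 98.6
T·1.2994 = 98.6
T = 75.9 kN/m

T = 76 kN/m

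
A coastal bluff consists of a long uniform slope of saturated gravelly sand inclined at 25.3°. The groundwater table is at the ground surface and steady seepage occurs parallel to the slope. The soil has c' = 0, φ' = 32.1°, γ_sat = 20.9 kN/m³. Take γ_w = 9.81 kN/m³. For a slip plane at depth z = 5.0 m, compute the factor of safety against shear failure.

FS = 0.70

With seepage parallel to the slope and the water table at the surface, the effective normal stress on the slip plane uses the buoyant unit weight γ' = γ_sat − γ_w while the driving shear stress uses γ_sat:
FS = [c' + γ' z cos²β tanφ'] / [γ_sat z sinβ cosβ]
(For c' = 0 this reduces to FS = (γ'/γ_sat)·tanφ'/tanβ.)
γ' = 20.9 − 9.81 = 11.09 kN/m³
Numerator = 0.0 + 11.09·5.0·cos²25.3°·tan32.1° = 0.0 + 11.09·5.0·0.8174·0.6273 = 28.431 kPa
Denominator = 20.9·5.0·sin25.3°·cos25.3° = 20.9·5.0·0.4274·0.9041 = 40.375 kPa
FS = 28.431 / 40.375 = 0.704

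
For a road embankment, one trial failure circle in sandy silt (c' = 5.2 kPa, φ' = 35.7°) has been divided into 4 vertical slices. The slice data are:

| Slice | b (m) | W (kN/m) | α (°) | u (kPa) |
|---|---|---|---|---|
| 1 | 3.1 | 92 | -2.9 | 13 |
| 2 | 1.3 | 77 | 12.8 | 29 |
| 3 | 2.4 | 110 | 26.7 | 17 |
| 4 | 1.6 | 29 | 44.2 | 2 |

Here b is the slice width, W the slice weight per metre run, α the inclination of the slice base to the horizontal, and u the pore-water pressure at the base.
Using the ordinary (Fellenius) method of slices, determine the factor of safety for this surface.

FS = 1.97

Ordinary method of slices: FS = Σ[c'·Δl_i + (W_i cosα_i − u_i·Δl_i)·tanφ'] / Σ W_i sinα_i, with Δl_i = b_i / cosα_i.
Slice 1: Δl = 3.1/cos(-2.9°) = 3.104 m; N'_1 = 92·cos(-2.9°) − 13·3.104 = 51.5; c'Δl = 16.14; W sinα = -4.7
Slice 2: Δl = 1.3/cos12.8° = 1.333 m; N'_2 = 77·cos12.8° − 29·1.333 = 36.4; c'Δl = 6.93; W sinα = 17.1
Slice 3: Δl = 2.4/cos26.7° = 2.686 m; N'_3 = 110·cos26.7° − 17·2.686 = 52.6; c'Δl = 13.97; W sinα = 49.4
Slice 4: Δl = 1.6/cos44.2° = 2.232 m; N'_4 = 29·cos44.2° − 2·2.232 = 16.3; c'Δl = 11.61; W sinα = 20.2
Σc'Δl = 48.6 kN/m; ΣN' = 156.9 kN/m; ΣW sinα = 82.0 kN/m
Resisting = 48.6 + 156.9·tan35.7° = 48.6 + 112.7 = 161.4 kN/m
FS = 161.4 / 82.0 = 1.967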